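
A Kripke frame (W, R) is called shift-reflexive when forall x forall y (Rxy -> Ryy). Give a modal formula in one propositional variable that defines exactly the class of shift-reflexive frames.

□(□ψ → ψ)

This is shift-reflexivity; the standard corresponding axiom is T□: □(□ψ → ψ).
Suppose □(□ψ→ψ) is valid. Take Rxy and set V(ψ)={w : Ryw}. Then at y, □ψ holds; since □(□ψ→ψ) at x, □ψ→ψ at y, so ψ at y, i.e. Ryy.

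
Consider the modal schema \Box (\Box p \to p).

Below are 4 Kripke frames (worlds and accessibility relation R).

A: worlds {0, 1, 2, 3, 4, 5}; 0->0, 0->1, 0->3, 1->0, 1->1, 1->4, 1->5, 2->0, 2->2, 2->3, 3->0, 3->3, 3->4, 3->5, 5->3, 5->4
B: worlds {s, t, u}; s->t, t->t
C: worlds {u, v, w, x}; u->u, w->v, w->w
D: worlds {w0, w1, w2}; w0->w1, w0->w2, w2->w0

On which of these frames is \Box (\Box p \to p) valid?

The schema corresponds to shift-reflexivity: \forall x \forall y (Rxy \to Ryy).
A: fails — R34 but not R44.
B: holds.
C: fails — Rwv but not Rvv.
D: fails — Rw0w1 but not Rw1w1.
Valid on: B.

B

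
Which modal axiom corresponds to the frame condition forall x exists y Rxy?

□ψ → ◇ψ

This is seriality; the standard corresponding axiom is D: □ψ → ◇ψ.
Suppose □ψ→◇ψ is valid. At any x set V(ψ)=W. Then □ψ at x, so ◇ψ at x, so x has a successor.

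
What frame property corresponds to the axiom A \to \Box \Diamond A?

Suppose A→□◇A is valid. Take Rxy and set V(A)={x}. Then A at x, so □◇A at x, so ◇A at y, so some z with Ryz has A; z=x, i.e. Ryx.

symmetry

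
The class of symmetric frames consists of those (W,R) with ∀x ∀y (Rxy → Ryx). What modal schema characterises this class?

This is symmetry; the standard corresponding axiom is B: q → □◇q.

q → □◇q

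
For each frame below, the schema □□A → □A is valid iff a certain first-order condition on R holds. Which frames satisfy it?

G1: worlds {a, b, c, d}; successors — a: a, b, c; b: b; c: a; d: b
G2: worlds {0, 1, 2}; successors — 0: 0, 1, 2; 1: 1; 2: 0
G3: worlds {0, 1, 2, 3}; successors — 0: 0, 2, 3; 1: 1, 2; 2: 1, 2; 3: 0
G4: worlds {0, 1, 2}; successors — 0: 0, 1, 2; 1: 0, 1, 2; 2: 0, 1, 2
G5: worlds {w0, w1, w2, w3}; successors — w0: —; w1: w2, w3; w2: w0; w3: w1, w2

This is the axiom for density; its first-order frame correspondent is ∀x ∀y (Rxy → ∃z (Rxz ∧ Rzy)).
G1: condition met.
G2: condition met.
G3: condition met.
G4: condition met.
G5: fails — Rw3w1 but no z with Rw3z and Rzw1.

G1, G2, G3, G4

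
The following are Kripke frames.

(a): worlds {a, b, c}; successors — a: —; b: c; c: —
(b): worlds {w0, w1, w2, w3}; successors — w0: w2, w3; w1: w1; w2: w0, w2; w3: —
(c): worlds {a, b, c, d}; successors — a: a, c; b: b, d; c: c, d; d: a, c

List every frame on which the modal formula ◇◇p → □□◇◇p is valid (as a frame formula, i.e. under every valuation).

The schema corresponds to a generalized confluence (Geach) condition: ∀x ∀y ∀z ((xR²y ∧ xR²z) → ∃w (y = w ∧ zR²w)).
(a): condition met.
(b): fails — w2R²w0, w2R²w3 but no w with w0=w and w3R²w.
(c): fails — bR²b, bR²a but no w with b=w and aR²w.
Valid on: (a).

(a)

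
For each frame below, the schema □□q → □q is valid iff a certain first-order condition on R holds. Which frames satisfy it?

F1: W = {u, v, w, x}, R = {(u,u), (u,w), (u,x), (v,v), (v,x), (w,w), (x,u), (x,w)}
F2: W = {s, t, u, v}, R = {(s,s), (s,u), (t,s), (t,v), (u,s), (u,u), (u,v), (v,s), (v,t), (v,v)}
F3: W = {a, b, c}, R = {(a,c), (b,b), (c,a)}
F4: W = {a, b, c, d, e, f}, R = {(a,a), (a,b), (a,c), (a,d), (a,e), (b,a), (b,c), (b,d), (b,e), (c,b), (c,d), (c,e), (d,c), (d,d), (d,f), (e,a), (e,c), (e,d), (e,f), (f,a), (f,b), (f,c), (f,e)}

This is the axiom for density; its first-order frame correspondent is ∀x ∀y (Rxy → ∃z (Rxz ∧ Rzy)).
F1: ✓.
F2: ✓.
F3: fails — Rac but no z with Raz and Rzc.
F4: fails — Rcb but no z with Rcz and Rzb.
Valid on: F1, F2.

F1, F2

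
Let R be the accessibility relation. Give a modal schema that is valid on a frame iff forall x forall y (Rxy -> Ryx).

A defining formula is s → □◇s (the B axiom).
Suppose s→□◇s is valid. Take Rxy and set V(s)={x}. Then s at x, so □◇s at x, so ◇s at y, so some z with Ryz has s; z=x, i.e. Ryx.

s → □◇s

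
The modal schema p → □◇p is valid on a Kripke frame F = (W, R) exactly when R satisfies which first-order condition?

Suppose p→□◇p is valid. Take Rxy and set V(p)={x}. Then p at x, so □◇p at x, so ◇p at y, so some z with Ryz has p; z=x, i.e. Ryx.
The converse is a direct semantic check.
So the correspondent is symmetry.

symmetry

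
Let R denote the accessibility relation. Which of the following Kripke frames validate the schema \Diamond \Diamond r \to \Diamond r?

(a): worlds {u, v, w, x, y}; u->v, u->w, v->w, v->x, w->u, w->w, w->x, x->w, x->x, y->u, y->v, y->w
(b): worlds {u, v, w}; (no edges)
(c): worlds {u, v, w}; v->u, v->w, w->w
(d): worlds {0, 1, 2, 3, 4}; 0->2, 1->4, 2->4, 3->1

This is the axiom for transitivity; its first-order frame correspondent is \forall x \forall y \forall z (Rxy \wedge Ryz \to Rxz).
(a): fails — Ruv and Rvx but not Rux.
(b): satisfies the condition.
(c): satisfies the condition.
(d): fails — R31 and R14 but not R34.

(b), (c)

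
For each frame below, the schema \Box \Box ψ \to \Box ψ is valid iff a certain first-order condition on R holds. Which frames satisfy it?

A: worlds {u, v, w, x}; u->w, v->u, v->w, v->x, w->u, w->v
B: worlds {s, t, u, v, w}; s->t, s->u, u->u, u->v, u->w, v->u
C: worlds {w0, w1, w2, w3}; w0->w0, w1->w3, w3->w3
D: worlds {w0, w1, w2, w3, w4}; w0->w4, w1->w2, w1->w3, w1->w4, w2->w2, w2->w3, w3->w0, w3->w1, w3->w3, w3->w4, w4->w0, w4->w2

Frame correspondent (Sahlqvist): \forall x \forall y (Rxy \to \exists z (Rxz \wedge Rzy)) — i.e. density.
A: fails — Ruw but no z with Ruz and Rzw.
B: fails — Rst but no z with Rsz and Rzt.
C: ✓.
D: fails — Rw0w4 but no z with Rw0z and Rzw4.

C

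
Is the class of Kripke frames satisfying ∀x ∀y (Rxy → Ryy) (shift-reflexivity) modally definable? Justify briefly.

Yes — defined by □(□p → p)

This is a Sahlqvist condition; the T□ axiom □(□p → p) defines it.
Suppose □(□p→p) is valid. Take Rxy and set V(p)={w : Ryw}. Then at y, □p holds; since □(□p→p) at x, □p→p at y, so p at y, i.e. Ryy.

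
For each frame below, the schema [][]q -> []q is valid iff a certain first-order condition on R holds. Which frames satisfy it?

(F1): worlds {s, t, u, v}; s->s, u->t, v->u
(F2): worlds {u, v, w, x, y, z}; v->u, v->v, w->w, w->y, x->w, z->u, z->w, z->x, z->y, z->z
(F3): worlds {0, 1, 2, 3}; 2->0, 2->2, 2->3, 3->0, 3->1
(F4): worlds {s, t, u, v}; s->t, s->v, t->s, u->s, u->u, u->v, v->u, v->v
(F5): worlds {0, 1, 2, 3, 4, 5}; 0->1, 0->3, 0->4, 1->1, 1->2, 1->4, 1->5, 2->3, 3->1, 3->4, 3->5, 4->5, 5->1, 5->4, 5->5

(F2)

Frame correspondent (Sahlqvist): forall x forall y (Rxy -> exists z (Rxz & Rzy)) — i.e. density.
(F1): fails — Rvu but no z with Rvz and Rzu.
(F2): satisfies the condition.
(F3): fails — R31 but no z with R3z and Rz1.
(F4): fails — Rts but no z with Rtz and Rzs.
(F5): fails — R23 but no z with R2z and Rz3.
Valid on: (F2).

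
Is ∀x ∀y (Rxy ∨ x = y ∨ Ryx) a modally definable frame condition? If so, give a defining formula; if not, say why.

If a class were modally definable it would be closed under disjoint unions (Goldblatt–Thomason).
Take 2 disjoint single-world reflexive frames: each is trivially connected, but their disjoint union has 2 worlds with no edge between distinct components, so it is not connected.
So no modal formula (or set of formulas) defines exactly the connected frames.

No — not modally definable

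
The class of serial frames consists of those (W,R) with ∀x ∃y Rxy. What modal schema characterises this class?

The condition is seriality. The D schema □r → ◇r defines it.
Suppose □r→◇r is valid. At any x set V(r)=W. Then □r at x, so ◇r at x, so x has a successor.

□r → ◇r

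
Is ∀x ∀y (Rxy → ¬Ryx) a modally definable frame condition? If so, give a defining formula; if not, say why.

Not modally definable

Any modally definable frame class is closed under surjective bounded morphisms.
The 3-cycle (worlds s,t,u with s→t→u→s) is asymmetric. Mapping every world to a single reflexive point • is a surjective bounded morphism, and the reflexive point is not asymmetric (R•• but asymmetry requires ¬R••).
So no modal formula (or set of formulas) defines exactly the asymmetric frames.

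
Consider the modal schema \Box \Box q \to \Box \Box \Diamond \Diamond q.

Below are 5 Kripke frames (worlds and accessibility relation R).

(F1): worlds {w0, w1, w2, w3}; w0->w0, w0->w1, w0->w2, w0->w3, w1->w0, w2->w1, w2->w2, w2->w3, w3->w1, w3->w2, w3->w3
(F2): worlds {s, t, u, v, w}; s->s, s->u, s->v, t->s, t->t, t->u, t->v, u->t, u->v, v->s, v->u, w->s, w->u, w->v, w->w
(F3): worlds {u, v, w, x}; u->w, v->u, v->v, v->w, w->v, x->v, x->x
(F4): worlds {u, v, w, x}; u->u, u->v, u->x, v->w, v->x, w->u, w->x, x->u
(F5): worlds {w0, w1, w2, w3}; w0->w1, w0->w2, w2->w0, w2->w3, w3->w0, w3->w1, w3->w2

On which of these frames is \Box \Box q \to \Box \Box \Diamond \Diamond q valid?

(F1), (F2), (F3), (F4)

The schema corresponds to a generalized confluence (Geach) condition: \forall x \forall z (x R^2 z \to \exists w (x R^2 w \wedge z R^2 w)).
(F1): satisfies the condition.
(F2): satisfies the condition.
(F3): satisfies the condition.
(F4): satisfies the condition.
(F5): fails — w2R²w1 but no w with w2R²w and w1R²w.
Valid on: (F1), (F2), (F3), (F4).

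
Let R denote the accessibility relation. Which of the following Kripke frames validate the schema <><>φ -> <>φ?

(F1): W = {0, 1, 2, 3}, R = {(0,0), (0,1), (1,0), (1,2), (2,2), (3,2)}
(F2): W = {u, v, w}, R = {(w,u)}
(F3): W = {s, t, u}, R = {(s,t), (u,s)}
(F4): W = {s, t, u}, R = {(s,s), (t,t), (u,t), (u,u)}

The schema corresponds to transitivity: forall x forall y forall z (Rxy & Ryz -> Rxz).
(F1): fails — R10 and R01 but not R11.
(F2): holds.
(F3): fails — Rus and Rst but not Rut.
(F4): holds.
Valid on: (F2), (F4).

(F2), (F4)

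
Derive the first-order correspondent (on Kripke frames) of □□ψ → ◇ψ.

∀x ∃w (xR²w ∧ xRw)

This is a Sahlqvist (Geach-type) schema ◇^0□^2ψ → □^0◇^1ψ.
Minimal-valuation argument: fix x; take any y with xR^0y and any z with xR^0z. Set V(ψ) to the set of worlds R-reachable from y in exactly 2 steps. Then □^2ψ holds at y, so the antecedent holds at x; validity forces ◇^1ψ at z, giving a w with zR^1w and yR^2w.
First-order correspondent: ∀x ∃w (xR²w ∧ xRw).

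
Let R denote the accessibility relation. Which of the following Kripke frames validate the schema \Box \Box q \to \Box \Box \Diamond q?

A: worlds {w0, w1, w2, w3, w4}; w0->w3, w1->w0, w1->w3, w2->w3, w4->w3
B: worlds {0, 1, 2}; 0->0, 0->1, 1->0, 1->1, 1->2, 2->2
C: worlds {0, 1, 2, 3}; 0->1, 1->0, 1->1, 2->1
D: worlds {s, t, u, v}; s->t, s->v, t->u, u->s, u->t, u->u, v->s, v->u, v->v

B, C, D

This is the axiom for a generalized confluence (Geach) condition; its first-order frame correspondent is \forall x \forall z (x R^2 z \to \exists w (x R^2 w \wedge zRw)).
A: fails — w1R²w3 but no w with w1R²w and w3Rw.
B: condition met.
C: condition met.
D: condition met.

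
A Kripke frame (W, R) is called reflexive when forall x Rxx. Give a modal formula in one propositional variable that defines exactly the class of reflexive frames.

□ψ → ψ

A defining formula is □ψ → ψ (the T axiom).
Suppose □ψ→ψ is valid. At any x set V(ψ)={w : Rxw}. Then □ψ holds at x, so ψ holds at x, i.e. Rxx.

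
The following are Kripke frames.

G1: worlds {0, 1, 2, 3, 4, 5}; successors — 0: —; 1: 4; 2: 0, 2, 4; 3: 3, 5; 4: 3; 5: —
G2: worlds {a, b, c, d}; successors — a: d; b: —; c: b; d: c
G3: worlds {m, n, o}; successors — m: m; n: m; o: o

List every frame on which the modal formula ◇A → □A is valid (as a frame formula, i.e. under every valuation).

This is the axiom for partial functionality; its first-order frame correspondent is ∀x ∀y ∀z (Rxy ∧ Rxz → y = z).
G1: fails — 2 sees both 0 and 2.
G2: satisfies the condition.
G3: satisfies the condition.
Valid on: G2, G3.

G2, G3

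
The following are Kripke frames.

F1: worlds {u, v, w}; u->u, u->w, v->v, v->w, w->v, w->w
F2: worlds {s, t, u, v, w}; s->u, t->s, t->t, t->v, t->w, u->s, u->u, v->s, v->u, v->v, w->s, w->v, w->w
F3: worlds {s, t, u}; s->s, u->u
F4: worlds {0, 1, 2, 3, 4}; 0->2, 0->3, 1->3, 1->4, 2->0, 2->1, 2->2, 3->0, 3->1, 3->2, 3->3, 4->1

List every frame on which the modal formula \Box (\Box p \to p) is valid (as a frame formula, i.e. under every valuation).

The schema corresponds to shift-reflexivity: \forall x \forall y (Rxy \to Ryy).
F1: holds.
F2: fails — Rus but not Rss.
F3: holds.
F4: fails — R31 but not R11.
Valid on: F1, F3.

F1, F3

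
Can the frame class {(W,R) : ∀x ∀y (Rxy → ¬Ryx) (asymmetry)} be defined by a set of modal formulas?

Modal frame validity is preserved under surjective bounded morphisms.
The 5-cycle (worlds s,t,u,v,w with s→t→u→v→w→s) is asymmetric. Mapping every world to a single reflexive point • is a surjective bounded morphism, and the reflexive point is not asymmetric (R•• but asymmetry requires ¬R••).
So the class is not modally definable.

Not modally definable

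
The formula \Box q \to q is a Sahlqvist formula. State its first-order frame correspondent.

This is the T axiom.
It corresponds to reflexivity: \forall x Rxx.

reflexivity: \forall x Rxx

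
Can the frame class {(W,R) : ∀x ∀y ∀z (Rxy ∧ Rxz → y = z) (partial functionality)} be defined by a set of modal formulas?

Yes, by ◇q → □q

The condition is partial functionality. A defining modal formula is ◇q → □q.
Suppose ◇q→□q is valid. Take Rxy, Rxz and set V(q)={y}. Then ◇q at x, so □q at x, so q at z, i.e. z=y.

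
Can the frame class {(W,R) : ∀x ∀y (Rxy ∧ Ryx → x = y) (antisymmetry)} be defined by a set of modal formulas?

If a class were modally definable it would be closed under surjective bounded morphisms (Goldblatt–Thomason).
The 4-cycle (worlds 0,1,2,3 with 0→1→2→3→0) is antisymmetric. Sending even-indexed worlds to a and odd-indexed worlds to b is a surjective bounded morphism onto the two-world frame with a↔b, which is not antisymmetric.
So no modal formula (or set of formulas) defines exactly the antisymmetric frames.

Not modally definable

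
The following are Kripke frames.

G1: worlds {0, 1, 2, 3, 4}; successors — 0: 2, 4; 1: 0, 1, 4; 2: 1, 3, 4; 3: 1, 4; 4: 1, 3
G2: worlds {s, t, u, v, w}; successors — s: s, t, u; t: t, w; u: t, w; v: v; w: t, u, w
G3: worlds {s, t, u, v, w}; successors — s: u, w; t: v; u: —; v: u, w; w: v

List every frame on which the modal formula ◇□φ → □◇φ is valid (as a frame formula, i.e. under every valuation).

G2

Frame correspondent (Sahlqvist): ∀x ∀y ∀z (Rxy ∧ Rxz → ∃w (Ryw ∧ Rzw)) — i.e. convergence.
G1: fails — R10 and R14 but 0 and 4 have no common successor.
G2: holds.
G3: fails — Rsw and Rsu but w and u have no common successor.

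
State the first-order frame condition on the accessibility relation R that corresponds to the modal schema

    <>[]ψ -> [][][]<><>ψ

forall x forall y forall z ((xRy & x R^3 z) -> exists w (yRw & z R^2 w))

This is a Sahlqvist (Geach-type) schema ◇^1□^1ψ → □^3◇^2ψ.
Minimal-valuation argument: fix x; take any y with xR^1y and any z with xR^3z. Set V(ψ) to the set of worlds R-reachable from y in exactly 1 step. Then □^1ψ holds at y, so the antecedent holds at x; validity forces ◇^2ψ at z, giving a w with zR^2w and yR^1w.
First-order correspondent: forall x forall y forall z ((xRy & x R^3 z) -> exists w (yRw & z R^2 w)).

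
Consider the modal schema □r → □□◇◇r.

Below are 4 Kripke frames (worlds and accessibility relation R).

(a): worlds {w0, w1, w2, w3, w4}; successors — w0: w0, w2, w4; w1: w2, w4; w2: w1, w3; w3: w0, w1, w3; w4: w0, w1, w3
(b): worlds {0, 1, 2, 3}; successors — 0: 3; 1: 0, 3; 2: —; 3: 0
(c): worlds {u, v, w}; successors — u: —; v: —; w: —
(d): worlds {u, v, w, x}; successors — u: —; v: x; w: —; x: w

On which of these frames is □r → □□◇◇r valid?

(c)

This is the axiom for a generalized confluence (Geach) condition; its first-order frame correspondent is ∀x ∀z (xR²z → ∃w (xRw ∧ zR²w)).
(a): fails — w1R²w1 but no w with w1Rw and w1R²w.
(b): fails — 0R²0 but no w with 0Rw and 0R²w.
(c): condition met.
(d): fails — vR²w but no t with vRt and wR²t.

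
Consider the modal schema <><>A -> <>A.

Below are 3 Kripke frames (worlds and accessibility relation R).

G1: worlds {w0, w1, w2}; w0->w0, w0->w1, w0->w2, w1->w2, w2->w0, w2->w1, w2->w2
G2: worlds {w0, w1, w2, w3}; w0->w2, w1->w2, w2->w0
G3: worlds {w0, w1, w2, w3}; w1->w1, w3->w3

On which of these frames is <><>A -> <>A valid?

This is the axiom for transitivity; its first-order frame correspondent is forall x forall y forall z (Rxy & Ryz -> Rxz).
G1: fails — Rw1w2 and Rw2w1 but not Rw1w1.
G2: fails — Rw1w2 and Rw2w0 but not Rw1w0.
G3: condition met.
Valid on: G3.

G3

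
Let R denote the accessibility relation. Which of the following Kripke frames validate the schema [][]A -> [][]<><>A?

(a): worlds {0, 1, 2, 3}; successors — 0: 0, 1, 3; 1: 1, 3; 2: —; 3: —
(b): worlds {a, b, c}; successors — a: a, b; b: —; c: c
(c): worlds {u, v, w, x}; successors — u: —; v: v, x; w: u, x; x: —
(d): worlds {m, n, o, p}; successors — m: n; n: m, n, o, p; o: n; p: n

(d)

Frame correspondent (Sahlqvist): forall x forall z (x R^2 z -> exists w (x R^2 w & z R^2 w)) — i.e. a generalized confluence (Geach) condition.
(a): fails — 0R²3 but no w with 0R²w and 3R²w.
(b): fails — aR²b but no w with aR²w and bR²w.
(c): fails — vR²x but no t with vR²t and xR²t.
(d): holds.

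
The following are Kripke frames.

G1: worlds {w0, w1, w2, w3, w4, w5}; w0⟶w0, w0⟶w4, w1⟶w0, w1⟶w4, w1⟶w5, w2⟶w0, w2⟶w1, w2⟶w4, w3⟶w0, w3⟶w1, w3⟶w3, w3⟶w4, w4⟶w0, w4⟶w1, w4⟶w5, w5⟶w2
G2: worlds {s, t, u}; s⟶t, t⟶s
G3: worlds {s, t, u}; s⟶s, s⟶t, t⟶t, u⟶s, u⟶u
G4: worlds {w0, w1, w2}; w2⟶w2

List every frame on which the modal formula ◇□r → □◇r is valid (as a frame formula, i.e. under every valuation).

This is the axiom for convergence; its first-order frame correspondent is ∀x ∀y ∀z (Rxy ∧ Rxz → ∃w (Ryw ∧ Rzw)).
G1: fails — Rw1w5 and Rw1w0 but w5 and w0 have no common successor.
G2: condition met.
G3: condition met.
G4: condition met.

G2, G3, G4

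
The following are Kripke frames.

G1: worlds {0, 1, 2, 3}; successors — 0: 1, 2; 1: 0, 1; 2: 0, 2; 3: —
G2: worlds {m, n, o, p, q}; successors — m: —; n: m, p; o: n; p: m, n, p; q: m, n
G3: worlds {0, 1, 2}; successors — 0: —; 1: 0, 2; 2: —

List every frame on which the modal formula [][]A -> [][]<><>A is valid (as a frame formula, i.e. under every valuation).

G1, G3

Frame correspondent (Sahlqvist): forall x forall z (x R^2 z -> exists w (x R^2 w & z R^2 w)) — i.e. a generalized confluence (Geach) condition.
G1: satisfies the condition.
G2: fails — nR²m but no w with nR²w and mR²w.
G3: satisfies the condition.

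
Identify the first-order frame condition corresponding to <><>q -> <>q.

This is a form of the 4 axiom.
Its frame correspondent is transitivity — forall x forall y forall z (Rxy & Ryz -> Rxz).

transitivity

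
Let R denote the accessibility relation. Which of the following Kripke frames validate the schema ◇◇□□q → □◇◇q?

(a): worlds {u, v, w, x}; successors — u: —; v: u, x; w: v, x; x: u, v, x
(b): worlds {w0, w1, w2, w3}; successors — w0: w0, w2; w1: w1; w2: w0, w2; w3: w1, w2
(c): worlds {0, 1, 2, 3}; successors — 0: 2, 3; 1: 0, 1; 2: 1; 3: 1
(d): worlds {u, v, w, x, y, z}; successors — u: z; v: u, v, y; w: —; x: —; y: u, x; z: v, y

(c)

This is the axiom for a generalized confluence (Geach) condition; its first-order frame correspondent is ∀x ∀y ∀z ((xR²y ∧ xRz) → ∃w (yR²w ∧ zR²w)).
(a): fails — vR²u, vRu but no t with uR²t and uR²t.
(b): fails — w3R²w0, w3Rw1 but no w with w0R²w and w1R²w.
(c): holds.
(d): fails — uR²y, uRz but no t with yR²t and zR²t.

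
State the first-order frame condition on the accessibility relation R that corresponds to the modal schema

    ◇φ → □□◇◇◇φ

This is a Sahlqvist (Geach-type) schema ◇^1□^0φ → □^2◇^3φ.
Minimal-valuation argument: fix x; take any y with xR^1y and any z with xR^2z. Set V(φ) to the set of worlds R-reachable from y in exactly 0 steps. Then □^0φ holds at y, so the antecedent holds at x; validity forces ◇^3φ at z, giving a w with zR^3w and yR^0w.
First-order correspondent: ∀x ∀y ∀z ((xRy ∧ xR²z) → ∃w (y = w ∧ zR³w)).

∀x ∀y ∀z ((xRy ∧ xR²z) → ∃w (y = w ∧ zR³w))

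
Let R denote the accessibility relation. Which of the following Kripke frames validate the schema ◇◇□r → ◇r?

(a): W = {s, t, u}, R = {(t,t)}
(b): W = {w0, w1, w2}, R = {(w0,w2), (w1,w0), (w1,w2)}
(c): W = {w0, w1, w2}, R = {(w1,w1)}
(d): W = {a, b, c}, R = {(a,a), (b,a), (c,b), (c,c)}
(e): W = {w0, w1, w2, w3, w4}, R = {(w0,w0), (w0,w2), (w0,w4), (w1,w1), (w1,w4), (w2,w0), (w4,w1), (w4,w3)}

This is the axiom for a generalized confluence (Geach) condition; its first-order frame correspondent is ∀x ∀y (xR²y → ∃w (yRw ∧ xRw)).
(a): condition met.
(b): fails — w1R²w2 but no w with w2Rw and w1Rw.
(c): condition met.
(d): fails — cR²a but no w with aRw and cRw.
(e): fails — w0R²w3 but no w with w3Rw and w0Rw.

(a), (c)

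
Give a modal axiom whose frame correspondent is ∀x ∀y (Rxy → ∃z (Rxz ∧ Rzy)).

□□q → □q

The condition is density. The C4 schema □□q → □q defines it.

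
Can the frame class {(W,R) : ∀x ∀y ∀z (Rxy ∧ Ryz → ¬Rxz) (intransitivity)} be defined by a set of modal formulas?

If a class were modally definable it would be closed under surjective bounded morphisms (Goldblatt–Thomason).
The 5-cycle (worlds w0,w1,w2,w3,w4 with w0→w1→w2→w3→w4→w0) is intransitive. Mapping every world to a single reflexive point • is a surjective bounded morphism; the reflexive point is not intransitive (R••∧R•• but R••).
So no modal formula (or set of formulas) defines exactly the intransitive frames.

Not definable by any modal formula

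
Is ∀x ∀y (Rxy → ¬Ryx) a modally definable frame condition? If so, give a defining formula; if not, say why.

No

Any modally definable frame class is closed under surjective bounded morphisms.
The 5-cycle (worlds w0,w1,w2,w3,w4 with w0→w1→w2→w3→w4→w0) is asymmetric. Mapping every world to a single reflexive point • is a surjective bounded morphism, and the reflexive point is not asymmetric (R•• but asymmetry requires ¬R••).
So no modal formula (or set of formulas) defines exactly the asymmetric frames.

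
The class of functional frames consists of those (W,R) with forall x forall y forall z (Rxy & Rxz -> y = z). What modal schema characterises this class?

◇s → □s

A defining formula is ◇s → □s (the CD axiom).
Suppose ◇s→□s is valid. Take Rxy, Rxz and set V(s)={y}. Then ◇s at x, so □s at x, so s at z, i.e. z=y.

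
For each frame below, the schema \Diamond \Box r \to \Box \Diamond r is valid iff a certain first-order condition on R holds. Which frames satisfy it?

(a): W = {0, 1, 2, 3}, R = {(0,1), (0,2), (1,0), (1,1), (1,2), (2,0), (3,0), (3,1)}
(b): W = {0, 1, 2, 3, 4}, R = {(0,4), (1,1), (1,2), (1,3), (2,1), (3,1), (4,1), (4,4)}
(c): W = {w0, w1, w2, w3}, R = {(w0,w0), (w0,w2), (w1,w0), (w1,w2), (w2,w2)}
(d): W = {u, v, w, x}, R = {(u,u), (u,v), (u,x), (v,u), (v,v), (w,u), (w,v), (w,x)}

(b), (c)

The schema corresponds to convergence: \forall x \forall y \forall z (Rxy \wedge Rxz \to \exists w (Ryw \wedge Rzw)).
(a): fails — R10 and R12 but 0 and 2 have no common successor.
(b): ✓.
(c): ✓.
(d): fails — Ruv and Rux but v and x have no common successor.
Valid on: (b), (c).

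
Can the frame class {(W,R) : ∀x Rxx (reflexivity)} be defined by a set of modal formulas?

Definable; □r → r defines it

Yes: it is reflexivity, defined by the T schema □r → r.
Suppose □r→r is valid. At any x set V(r)={w : Rxw}. Then □r holds at x, so r holds at x, i.e. Rxx.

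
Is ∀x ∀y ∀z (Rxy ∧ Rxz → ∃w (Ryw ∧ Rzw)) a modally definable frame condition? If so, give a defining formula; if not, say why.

Yes: it is convergence, defined by the .2 schema ◇□q → □◇q.
Suppose ◇□q→□◇q is valid. Take Rxy, Rxz and set V(q)={w : Ryw}. Then □q at y so ◇□q at x, so □◇q at x, so ◇q at z, giving w with Rzw and Ryw.

Yes — defined by ◇□q → □◇q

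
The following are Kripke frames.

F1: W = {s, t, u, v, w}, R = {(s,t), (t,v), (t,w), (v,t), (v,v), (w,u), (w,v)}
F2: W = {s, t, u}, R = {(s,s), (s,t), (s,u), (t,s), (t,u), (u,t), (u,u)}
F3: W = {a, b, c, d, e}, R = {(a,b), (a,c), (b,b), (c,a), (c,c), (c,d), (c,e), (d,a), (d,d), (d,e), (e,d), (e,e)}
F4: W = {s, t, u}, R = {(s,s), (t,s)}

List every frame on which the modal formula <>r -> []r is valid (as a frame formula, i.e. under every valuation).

The schema corresponds to partial functionality: forall x forall y forall z (Rxy & Rxz -> y = z).
F1: fails — t sees both v and w.
F2: fails — s sees both s and t.
F3: fails — a sees both b and c.
F4: condition met.
Valid on: F4.

F4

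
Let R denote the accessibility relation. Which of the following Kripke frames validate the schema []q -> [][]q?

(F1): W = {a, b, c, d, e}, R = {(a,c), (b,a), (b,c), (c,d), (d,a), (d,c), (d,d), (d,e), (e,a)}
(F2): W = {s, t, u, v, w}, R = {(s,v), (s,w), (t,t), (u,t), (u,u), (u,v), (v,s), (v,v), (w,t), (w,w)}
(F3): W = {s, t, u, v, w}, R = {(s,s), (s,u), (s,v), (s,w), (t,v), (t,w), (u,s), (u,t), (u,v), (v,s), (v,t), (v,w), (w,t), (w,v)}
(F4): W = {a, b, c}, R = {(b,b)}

(F4)

This is the axiom for transitivity; its first-order frame correspondent is forall x forall y forall z (Rxy & Ryz -> Rxz).
(F1): fails — Rbc and Rcd but not Rbd.
(F2): fails — Ruv and Rvs but not Rus.
(F3): fails — Ruv and Rvw but not Ruw.
(F4): satisfies the condition.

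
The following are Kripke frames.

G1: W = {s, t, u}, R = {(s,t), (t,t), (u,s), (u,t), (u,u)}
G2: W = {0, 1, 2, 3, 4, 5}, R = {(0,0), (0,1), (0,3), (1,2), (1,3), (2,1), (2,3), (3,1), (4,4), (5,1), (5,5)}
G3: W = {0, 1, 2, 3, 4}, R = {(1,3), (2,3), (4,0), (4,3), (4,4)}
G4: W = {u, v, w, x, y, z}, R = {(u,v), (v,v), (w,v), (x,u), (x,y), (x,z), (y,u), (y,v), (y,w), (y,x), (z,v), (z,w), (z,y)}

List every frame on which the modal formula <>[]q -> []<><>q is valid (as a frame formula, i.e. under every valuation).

G1

This is the axiom for a generalized confluence (Geach) condition; its first-order frame correspondent is forall x forall y forall z ((xRy & xRz) -> exists w (yRw & z R^2 w)).
G1: ✓.
G2: fails — 0R3, 0R3 but no w with 3Rw and 3R²w.
G3: fails — 1R3, 1R3 but no w with 3Rw and 3R²w.
G4: fails — yRx, yRu but no t with xRt and uR²t.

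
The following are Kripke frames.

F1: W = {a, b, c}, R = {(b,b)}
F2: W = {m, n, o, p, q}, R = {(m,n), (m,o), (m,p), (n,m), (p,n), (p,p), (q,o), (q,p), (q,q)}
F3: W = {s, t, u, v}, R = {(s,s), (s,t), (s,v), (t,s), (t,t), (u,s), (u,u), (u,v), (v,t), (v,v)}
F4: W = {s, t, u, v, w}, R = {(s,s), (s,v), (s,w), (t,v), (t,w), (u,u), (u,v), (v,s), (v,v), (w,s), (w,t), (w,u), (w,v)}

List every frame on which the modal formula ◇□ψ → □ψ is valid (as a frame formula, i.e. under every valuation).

Frame correspondent (Sahlqvist): ∀x ∀y ∀z (Rxy ∧ Rxz → Ryz) — i.e. the Euclidean property.
F1: ✓.
F2: fails — Rmo and Rmo but not Roo.
F3: fails — Rsv and Rss but not Rvs.
F4: fails — Rsv and Rsw but not Rvw.
Valid on: F1.

F1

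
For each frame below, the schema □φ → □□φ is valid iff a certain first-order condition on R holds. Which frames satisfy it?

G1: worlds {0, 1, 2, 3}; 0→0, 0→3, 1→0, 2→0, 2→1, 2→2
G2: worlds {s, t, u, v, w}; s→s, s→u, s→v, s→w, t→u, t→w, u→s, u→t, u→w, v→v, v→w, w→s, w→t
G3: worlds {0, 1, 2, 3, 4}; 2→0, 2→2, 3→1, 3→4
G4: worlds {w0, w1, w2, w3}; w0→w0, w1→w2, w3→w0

The schema corresponds to transitivity: ∀x ∀y ∀z (Rxy ∧ Ryz → Rxz).
G1: fails — R10 and R03 but not R13.
G2: fails — Rwt and Rtw but not Rww.
G3: condition met.
G4: condition met.

G3, G4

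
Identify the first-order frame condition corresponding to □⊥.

□⊥ is valid iff no world has any successor (otherwise □⊥ fails at any world with one).
Conversely, on a frame with emptiness of R the schema holds at every world under every valuation.
So the correspondent is emptiness of R.

emptiness of R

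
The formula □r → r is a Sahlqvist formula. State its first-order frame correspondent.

Suppose □r→r is valid. At any x set V(r)={w : Rxw}. Then □r holds at x, so r holds at x, i.e. Rxx.

Reflexivity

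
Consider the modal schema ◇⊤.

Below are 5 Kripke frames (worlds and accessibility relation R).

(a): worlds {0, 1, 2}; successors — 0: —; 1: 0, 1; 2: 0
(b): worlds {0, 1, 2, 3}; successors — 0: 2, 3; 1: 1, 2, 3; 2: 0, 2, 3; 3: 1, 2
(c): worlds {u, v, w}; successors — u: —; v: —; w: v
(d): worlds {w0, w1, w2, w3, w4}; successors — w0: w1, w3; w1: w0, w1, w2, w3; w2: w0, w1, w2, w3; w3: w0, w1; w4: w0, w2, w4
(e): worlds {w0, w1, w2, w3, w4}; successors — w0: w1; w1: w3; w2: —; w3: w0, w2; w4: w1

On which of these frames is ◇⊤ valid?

Frame correspondent (Sahlqvist): ∀x ∃y Rxy — i.e. seriality.
(a): fails — world 0 has no successor.
(b): condition met.
(c): fails — world u has no successor.
(d): condition met.
(e): fails — world w2 has no successor.
Valid on: (b), (d).

(b), (d)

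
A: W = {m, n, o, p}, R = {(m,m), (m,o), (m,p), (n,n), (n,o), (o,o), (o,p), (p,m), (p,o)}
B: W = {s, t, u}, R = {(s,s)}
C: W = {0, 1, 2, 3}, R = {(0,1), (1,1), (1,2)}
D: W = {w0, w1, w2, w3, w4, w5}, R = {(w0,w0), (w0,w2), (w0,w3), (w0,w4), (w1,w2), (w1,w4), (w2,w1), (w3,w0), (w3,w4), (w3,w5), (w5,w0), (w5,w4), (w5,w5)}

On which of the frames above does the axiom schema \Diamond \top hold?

Frame correspondent (Sahlqvist): \forall x \exists y Rxy — i.e. seriality.
A: condition met.
B: fails — world t has no successor.
C: fails — world 2 has no successor.
D: fails — world w4 has no successor.
Valid on: A.

A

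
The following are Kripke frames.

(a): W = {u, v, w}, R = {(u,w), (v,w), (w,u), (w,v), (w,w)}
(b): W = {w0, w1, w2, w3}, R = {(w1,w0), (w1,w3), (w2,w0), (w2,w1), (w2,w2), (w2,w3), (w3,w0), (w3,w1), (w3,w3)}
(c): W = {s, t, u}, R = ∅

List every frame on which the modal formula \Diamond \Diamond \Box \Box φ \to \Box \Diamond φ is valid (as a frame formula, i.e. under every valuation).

(a), (c)

Frame correspondent (Sahlqvist): \forall x \forall y \forall z ((x R^2 y \wedge xRz) \to \exists w (y R^2 w \wedge zRw)) — i.e. a generalized confluence (Geach) condition.
(a): condition met.
(b): fails — w1R²w0, w1Rw0 but no w with w0R²w and w0Rw.
(c): condition met.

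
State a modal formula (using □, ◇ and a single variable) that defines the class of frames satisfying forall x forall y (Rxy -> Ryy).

The condition is shift-reflexivity. The T□ schema □(□q → q) defines it.
Suppose □(□q→q) is valid. Take Rxy and set V(q)={w : Ryw}. Then at y, □q holds; since □(□q→q) at x, □q→q at y, so q at y, i.e. Ryy.

□(□q → q)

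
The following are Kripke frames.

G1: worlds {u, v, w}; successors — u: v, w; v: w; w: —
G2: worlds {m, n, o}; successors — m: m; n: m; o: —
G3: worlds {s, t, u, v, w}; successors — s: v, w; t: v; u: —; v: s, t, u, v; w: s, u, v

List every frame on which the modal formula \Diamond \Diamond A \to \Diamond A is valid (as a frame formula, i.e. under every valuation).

G1, G2

Frame correspondent (Sahlqvist): \forall x \forall y \forall z (Rxy \wedge Ryz \to Rxz) — i.e. transitivity.
G1: satisfies the condition.
G2: satisfies the condition.
G3: fails — Rtv and Rvt but not Rtt.
Valid on: G1, G2.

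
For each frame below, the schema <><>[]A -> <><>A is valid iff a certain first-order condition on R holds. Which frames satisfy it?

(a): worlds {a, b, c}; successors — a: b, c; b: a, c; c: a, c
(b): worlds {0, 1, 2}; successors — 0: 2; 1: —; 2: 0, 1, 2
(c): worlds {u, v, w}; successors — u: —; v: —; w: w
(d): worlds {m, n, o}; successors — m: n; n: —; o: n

(a), (c), (d)

Frame correspondent (Sahlqvist): forall x forall y (x R^2 y -> exists w (yRw & x R^2 w)) — i.e. a generalized confluence (Geach) condition.
(a): ✓.
(b): fails — 0R²1 but no w with 1Rw and 0R²w.
(c): ✓.
(d): ✓.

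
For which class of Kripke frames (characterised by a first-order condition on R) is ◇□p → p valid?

symmetry: ∀x ∀y (Rxy → Ryx)

This is frame-equivalent to p → □◇p (substitute ¬p for p and contrapose).
Suppose p→□◇p is valid. Take Rxy and set V(p)={x}. Then p at x, so □◇p at x, so ◇p at y, so some z with Ryz has p; z=x, i.e. Ryx.
The converse is a direct semantic check.
So the correspondent is symmetry.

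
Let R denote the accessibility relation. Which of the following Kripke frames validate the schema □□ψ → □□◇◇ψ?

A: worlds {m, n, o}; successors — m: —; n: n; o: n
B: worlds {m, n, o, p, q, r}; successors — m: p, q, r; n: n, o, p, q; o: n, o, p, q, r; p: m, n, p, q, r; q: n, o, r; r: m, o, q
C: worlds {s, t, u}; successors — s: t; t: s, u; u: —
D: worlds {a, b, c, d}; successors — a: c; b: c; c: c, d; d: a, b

A, B, D

Frame correspondent (Sahlqvist): ∀x ∀z (xR²z → ∃w (xR²w ∧ zR²w)) — i.e. a generalized confluence (Geach) condition.
A: satisfies the condition.
B: satisfies the condition.
C: fails — sR²u but no w with sR²w and uR²w.
D: satisfies the condition.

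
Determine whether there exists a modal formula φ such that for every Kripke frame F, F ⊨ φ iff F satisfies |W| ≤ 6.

No

If a class were modally definable it would be closed under disjoint unions (Goldblatt–Thomason).
Any modal formula valid on each of 7 disjoint one-world frames is valid on their disjoint union (validity is preserved under disjoint unions). Each one-world frame has |W|=1≤6, but the union has |W|=7.
So no modal formula (or set of formulas) defines exactly the |W|≤6 frames.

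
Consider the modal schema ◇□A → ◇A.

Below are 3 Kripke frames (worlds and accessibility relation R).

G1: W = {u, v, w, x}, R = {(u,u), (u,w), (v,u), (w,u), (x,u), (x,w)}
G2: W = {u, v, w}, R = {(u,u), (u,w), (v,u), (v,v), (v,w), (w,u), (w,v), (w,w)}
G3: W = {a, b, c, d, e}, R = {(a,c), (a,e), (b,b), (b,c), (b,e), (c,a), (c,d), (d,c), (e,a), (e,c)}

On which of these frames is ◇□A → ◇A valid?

This is the axiom for a generalized confluence (Geach) condition; its first-order frame correspondent is ∀x ∀y (xRy → ∃w (yRw ∧ xRw)).
G1: condition met.
G2: condition met.
G3: fails — aRc but no w with cRw and aRw.
Valid on: G1, G2.

G1, G2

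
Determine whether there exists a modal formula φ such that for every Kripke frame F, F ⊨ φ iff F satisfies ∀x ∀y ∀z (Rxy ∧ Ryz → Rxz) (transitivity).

The condition is transitivity. A defining modal formula is □p → □□p.
Suppose □p→□□p is valid. Take Rxy, Ryz and set V(p)={w : Rxw}. Then □p at x, so □□p at x, so □p at y, so p at z, i.e. Rxz.

Definable; □p → □□p defines it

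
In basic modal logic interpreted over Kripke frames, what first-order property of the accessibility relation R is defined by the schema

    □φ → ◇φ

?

Suppose □φ→◇φ is valid. At any x set V(φ)=W. Then □φ at x, so ◇φ at x, so x has a successor.
Conversely, any frame satisfying ∀x ∃y Rxy validates the schema.
Frame condition: ∀x ∃y Rxy.

Seriality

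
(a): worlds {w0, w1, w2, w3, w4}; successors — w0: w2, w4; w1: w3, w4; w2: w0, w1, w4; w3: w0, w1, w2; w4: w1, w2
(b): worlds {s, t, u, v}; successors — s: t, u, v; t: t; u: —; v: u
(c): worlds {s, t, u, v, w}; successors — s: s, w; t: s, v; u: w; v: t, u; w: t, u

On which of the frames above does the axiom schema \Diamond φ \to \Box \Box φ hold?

Frame correspondent (Sahlqvist): \forall x \forall y \forall z ((xRy \wedge x R^2 z) \to \exists w (y = w \wedge z = w)) — i.e. a generalized confluence (Geach) condition.
(a): fails — w0Rw2, w0R²w0 but w2 ≠ w0.
(b): fails — sRt, sR²u but t ≠ u.
(c): fails — sRs, sR²t but s ≠ t.

none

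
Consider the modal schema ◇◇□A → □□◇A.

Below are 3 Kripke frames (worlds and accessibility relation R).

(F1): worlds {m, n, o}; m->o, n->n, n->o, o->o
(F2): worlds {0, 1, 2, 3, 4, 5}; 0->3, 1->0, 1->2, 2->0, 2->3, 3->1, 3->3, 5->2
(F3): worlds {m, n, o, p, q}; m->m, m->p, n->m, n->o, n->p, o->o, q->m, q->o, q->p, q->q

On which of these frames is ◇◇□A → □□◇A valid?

(F1)

The schema corresponds to a generalized confluence (Geach) condition: ∀x ∀y ∀z ((xR²y ∧ xR²z) → ∃w (yRw ∧ zRw)).
(F1): condition met.
(F2): fails — 0R²1, 0R²3 but no w with 1Rw and 3Rw.
(F3): fails — mR²m, mR²p but no w with mRw and pRw.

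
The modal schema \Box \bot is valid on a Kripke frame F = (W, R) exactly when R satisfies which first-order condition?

□⊥ is valid iff no world has any successor (otherwise □⊥ fails at any world with one).
Conversely, on a frame with emptiness of R the schema holds at every world under every valuation.
So the correspondent is emptiness of R.

emptiness of R: \forall x \forall y \neg Rxy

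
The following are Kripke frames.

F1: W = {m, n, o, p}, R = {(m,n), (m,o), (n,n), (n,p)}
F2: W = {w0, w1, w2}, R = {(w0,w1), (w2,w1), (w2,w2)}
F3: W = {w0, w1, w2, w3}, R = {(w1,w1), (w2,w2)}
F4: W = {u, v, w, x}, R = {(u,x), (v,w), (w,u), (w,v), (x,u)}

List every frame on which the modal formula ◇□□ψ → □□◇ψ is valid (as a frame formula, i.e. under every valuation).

Frame correspondent (Sahlqvist): ∀x ∀y ∀z ((xRy ∧ xR²z) → ∃w (yR²w ∧ zRw)) — i.e. a generalized confluence (Geach) condition.
F1: fails — mRn, mR²p but no w with nR²w and pRw.
F2: fails — w2Rw1, w2R²w1 but no w with w1R²w and w1Rw.
F3: condition met.
F4: condition met.
Valid on: F3, F4.

F3, F4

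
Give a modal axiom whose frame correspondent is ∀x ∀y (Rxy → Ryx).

A defining formula is q → □◇q (the B axiom).
Suppose q→□◇q is valid. Take Rxy and set V(q)={x}. Then q at x, so □◇q at x, so ◇q at y, so some z with Ryz has q; z=x, i.e. Ryx.

q → □◇q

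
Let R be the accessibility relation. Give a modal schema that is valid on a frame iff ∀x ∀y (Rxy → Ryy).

□(□p → p)

This is shift-reflexivity; the standard corresponding axiom is T□: □(□p → p).
Suppose □(□p→p) is valid. Take Rxy and set V(p)={w : Ryw}. Then at y, □p holds; since □(□p→p) at x, □p→p at y, so p at y, i.e. Ryy.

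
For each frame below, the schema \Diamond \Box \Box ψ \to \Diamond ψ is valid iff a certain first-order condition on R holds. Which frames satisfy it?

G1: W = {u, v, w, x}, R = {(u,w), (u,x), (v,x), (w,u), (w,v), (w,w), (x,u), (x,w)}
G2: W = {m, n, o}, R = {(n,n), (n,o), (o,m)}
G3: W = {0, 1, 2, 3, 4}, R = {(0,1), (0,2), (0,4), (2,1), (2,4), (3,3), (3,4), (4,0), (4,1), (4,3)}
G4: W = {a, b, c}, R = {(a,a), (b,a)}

G1, G4

The schema corresponds to a generalized confluence (Geach) condition: \forall x \forall y (xRy \to \exists w (y R^2 w \wedge xRw)).
G1: condition met.
G2: fails — nRo but no w with oR²w and nRw.
G3: fails — 0R1 but no w with 1R²w and 0Rw.
G4: condition met.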